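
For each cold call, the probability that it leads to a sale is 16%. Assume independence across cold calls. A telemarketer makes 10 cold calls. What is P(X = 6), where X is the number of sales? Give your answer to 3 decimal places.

X ~ Binomial(n=10, p=0.16).
P(X=6) = C(10,6) · p^6 · (1−p)^4
= 210 · 1.6777e-05 · 0.49787 = 0.00175

0.002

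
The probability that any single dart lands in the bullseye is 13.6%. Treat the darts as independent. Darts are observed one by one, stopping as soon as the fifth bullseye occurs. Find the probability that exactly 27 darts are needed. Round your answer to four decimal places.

0.0279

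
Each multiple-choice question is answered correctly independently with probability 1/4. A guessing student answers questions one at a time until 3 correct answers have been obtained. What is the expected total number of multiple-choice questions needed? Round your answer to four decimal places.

12.0000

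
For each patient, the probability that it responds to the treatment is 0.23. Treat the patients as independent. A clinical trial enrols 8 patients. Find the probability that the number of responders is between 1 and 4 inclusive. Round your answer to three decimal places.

X ~ Binomial(8, 0.23); P(1 ≤ X ≤ 4) = Σ C(8,k) p^k (1−p)^(8−k) over k:
  k=1: C(8,1)·0.23^1·0.77^7 = 0.29529
  k=2: C(8,2)·0.23^2·0.77^6 = 0.30872
  k=3: C(8,3)·0.23^3·0.77^5 = 0.18443
  k=4: C(8,4)·0.23^4·0.77^4 = 0.06886
Total = 0.85730

0.857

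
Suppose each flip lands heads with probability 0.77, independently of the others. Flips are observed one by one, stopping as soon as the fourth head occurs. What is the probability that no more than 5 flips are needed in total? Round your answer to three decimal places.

0.675

Finishing within 5 flips ⇔ at least 4 successes in the first 5. With X ~ Binomial(5, 0.77), P(Y ≤ 5) = 1 − P(X ≤ 3).
  k=0: C(5,0)·0.77^0·0.23^5 = 0.00064
  k=1: C(5,1)·0.77^1·0.23^4 = 0.01077
  k=2: C(5,2)·0.77^2·0.23^3 = 0.07214
  k=3: C(5,3)·0.77^3·0.23^2 = 0.24151
1 − 0.32506 = 0.67494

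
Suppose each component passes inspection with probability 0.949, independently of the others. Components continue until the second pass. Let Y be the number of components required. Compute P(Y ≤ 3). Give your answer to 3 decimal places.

0.992

Finishing within 3 components ⇔ at least 2 successes in the first 3. With X ~ Binomial(3, 0.949), P(Y ≤ 3) = 1 − P(X ≤ 1).
  k=0: C(3,0)·0.949^0·0.051^3 = 0.00013
  k=1: C(3,1)·0.949^1·0.051^2 = 0.00741
1 − 0.00754 = 0.99246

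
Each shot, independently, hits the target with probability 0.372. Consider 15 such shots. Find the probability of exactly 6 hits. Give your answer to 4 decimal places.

0.2015

X ~ Binomial(n=15, p=0.372).
P(X=6) = C(15,6) · p^6 · (1−p)^9
= 5005 · 0.0026501 · 0.015193 = 0.201511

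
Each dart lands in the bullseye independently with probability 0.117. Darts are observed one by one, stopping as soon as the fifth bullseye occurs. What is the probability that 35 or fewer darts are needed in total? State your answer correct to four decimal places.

0.3907

Finishing within 35 darts ⇔ at least 5 successes in the first 35. With X ~ Binomial(35, 0.117), P(Y ≤ 35) = 1 − P(X ≤ 4).
  k=0: C(35,0)·0.117^0·0.883^35 = 0.012842
  k=1: C(35,1)·0.117^1·0.883^34 = 0.059555
  k=2: C(35,2)·0.117^2·0.883^33 = 0.134150
  k=3: C(35,3)·0.117^3·0.883^32 = 0.195528
  k=4: C(35,4)·0.117^4·0.883^31 = 0.207264
1 − 0.609340 = 0.390660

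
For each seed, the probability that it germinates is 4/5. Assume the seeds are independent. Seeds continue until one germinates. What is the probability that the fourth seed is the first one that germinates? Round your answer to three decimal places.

0.006

Geometric (trials to first success), p = 0.80.
P(Y = 4) = (1−p)^3 · p = 0.008 · 0.80 = 0.00640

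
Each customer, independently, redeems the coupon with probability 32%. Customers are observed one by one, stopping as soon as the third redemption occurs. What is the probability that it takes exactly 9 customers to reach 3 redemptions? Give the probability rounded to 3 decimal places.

Y = trial on which the third success occurs; negative binomial, r=3, p=0.32.
P(Y=9) = C(8,2) · p^3 · (1−p)^6
= 28 · 0.032768 · 0.098867 = 0.09071

0.091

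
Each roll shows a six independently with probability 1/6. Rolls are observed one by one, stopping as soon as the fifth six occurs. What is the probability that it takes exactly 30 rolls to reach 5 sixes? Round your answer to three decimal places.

Y = trial on which the fifth success occurs; negative binomial, r=5, p=0.166667.
P(Y=30) = C(29,4) · p^5 · (1−p)^25
= 23751 · 0.0001286 · 0.010483 = 0.03202

0.032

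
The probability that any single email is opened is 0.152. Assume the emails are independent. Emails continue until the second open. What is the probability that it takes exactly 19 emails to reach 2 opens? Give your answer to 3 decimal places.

0.025

Y = trial on which the second success occurs; negative binomial, r=2, p=0.152.
P(Y=19) = C(18,1) · p^2 · (1−p)^17
= 18 · 0.023104 · 0.060636 = 0.02522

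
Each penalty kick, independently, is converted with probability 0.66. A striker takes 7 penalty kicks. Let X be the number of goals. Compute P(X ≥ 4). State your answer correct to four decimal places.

0.8163

X ~ Binomial(7, 0.66); P(X ≥ 4) = Σ C(7,k) p^k (1−p)^(7−k) over k:
  k=4: C(7,4)·0.66^4·0.34^3 = 0.261024
  k=5: C(7,5)·0.66^5·0.34^2 = 0.304016
  k=6: C(7,6)·0.66^6·0.34^1 = 0.196716
  k=7: C(7,7)·0.66^7·0.34^0 = 0.054552
Total = 0.816308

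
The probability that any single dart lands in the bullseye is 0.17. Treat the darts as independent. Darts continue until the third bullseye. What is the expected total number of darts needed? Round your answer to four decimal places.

Y = total darts until the third success; negative binomial with r=3, p=0.17.
E[Y] = r / p = 3 / 0.17 = 17.647059

17.6471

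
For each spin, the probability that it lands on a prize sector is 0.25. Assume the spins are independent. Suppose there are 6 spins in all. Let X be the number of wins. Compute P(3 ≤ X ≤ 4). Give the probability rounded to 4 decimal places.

X ~ Binomial(6, 0.25); P(3 ≤ X ≤ 4) = Σ C(6,k) p^k (1−p)^(6−k) over k:
  k=3: C(6,3)·0.25^3·0.75^3 = 0.131836
  k=4: C(6,4)·0.25^4·0.75^2 = 0.032959
Total = 0.164795

0.1648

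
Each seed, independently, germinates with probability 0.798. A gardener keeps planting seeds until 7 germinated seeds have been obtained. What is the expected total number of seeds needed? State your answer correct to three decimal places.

Y = total seeds until the seventh success; negative binomial with r=7, p=0.798.
E[Y] = r / p = 7 / 0.798 = 8.77193

8.772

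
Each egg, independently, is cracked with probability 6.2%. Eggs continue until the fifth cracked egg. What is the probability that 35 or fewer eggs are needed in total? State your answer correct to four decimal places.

0.0631

Finishing within 35 eggs ⇔ at least 5 successes in the first 35. With X ~ Binomial(35, 0.062), P(Y ≤ 35) = 1 − P(X ≤ 4).
  k=0: C(35,0)·0.062^0·0.938^35 = 0.106439
  k=1: C(35,1)·0.062^1·0.938^34 = 0.246239
  k=2: C(35,2)·0.062^2·0.938^33 = 0.276690
  k=3: C(35,3)·0.062^3·0.938^32 = 0.201176
  k=4: C(35,4)·0.062^4·0.938^31 = 0.106379
1 − 0.936922 = 0.063078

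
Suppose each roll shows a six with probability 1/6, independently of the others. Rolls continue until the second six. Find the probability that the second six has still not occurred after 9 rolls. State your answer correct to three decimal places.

Needing more than 9 rolls ⇔ fewer than 2 successes in the first 9. With X ~ Binomial(9, 0.166667), P(Y > 9) = P(X ≤ 1).
  k=0: C(9,0)·0.166667^0·0.833333^9 = 0.19381
  k=1: C(9,1)·0.166667^1·0.833333^8 = 0.34885
P(X ≤ 1) = 0.54266

0.543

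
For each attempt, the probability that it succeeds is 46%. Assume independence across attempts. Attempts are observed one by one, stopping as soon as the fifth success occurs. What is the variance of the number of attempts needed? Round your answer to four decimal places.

Y = total attempts until the fifth success; negative binomial with r=5, p=0.46.
Var(Y) = r(1−p)/p² = 5·0.54 / 0.46² = 12.759924

12.7599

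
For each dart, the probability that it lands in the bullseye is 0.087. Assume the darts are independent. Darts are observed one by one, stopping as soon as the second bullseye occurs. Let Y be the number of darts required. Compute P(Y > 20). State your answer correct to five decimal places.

Needing more than 20 darts ⇔ fewer than 2 successes in the first 20. With X ~ Binomial(20, 0.087), P(Y > 20) = P(X ≤ 1).
  k=0: C(20,0)·0.087^0·0.913^20 = 0.1619629
  k=1: C(20,1)·0.087^1·0.913^19 = 0.3086697
P(X ≤ 1) = 0.4706326

0.47063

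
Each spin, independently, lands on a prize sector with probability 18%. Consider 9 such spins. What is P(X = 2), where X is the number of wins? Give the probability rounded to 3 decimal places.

0.291

X ~ Binomial(n=9, p=0.18).
P(X=2) = C(9,2) · p^2 · (1−p)^7
= 36 · 0.0324 · 0.24929 = 0.29077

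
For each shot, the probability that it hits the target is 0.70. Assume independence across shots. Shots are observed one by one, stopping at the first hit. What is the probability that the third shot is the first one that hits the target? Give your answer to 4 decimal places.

Geometric (trials to first success), p = 0.70.
P(Y = 3) = (1−p)^2 · p = 0.09 · 0.70 = 0.063000

0.0630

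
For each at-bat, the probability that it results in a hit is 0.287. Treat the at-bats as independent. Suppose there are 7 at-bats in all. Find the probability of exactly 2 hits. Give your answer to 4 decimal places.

0.3187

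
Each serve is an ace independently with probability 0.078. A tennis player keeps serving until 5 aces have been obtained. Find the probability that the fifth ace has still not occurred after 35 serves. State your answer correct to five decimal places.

Needing more than 35 serves ⇔ fewer than 5 successes in the first 35. With X ~ Binomial(35, 0.078), P(Y > 35) = P(X ≤ 4).
  k=0: C(35,0)·0.078^0·0.922^35 = 0.0582884
  k=1: C(35,1)·0.078^1·0.922^34 = 0.1725893
  k=2: C(35,2)·0.078^2·0.922^33 = 0.2482142
  k=3: C(35,3)·0.078^3·0.922^32 = 0.2309846
  k=4: C(35,4)·0.078^4·0.922^31 = 0.1563279
P(X ≤ 4) = 0.8664044

0.86640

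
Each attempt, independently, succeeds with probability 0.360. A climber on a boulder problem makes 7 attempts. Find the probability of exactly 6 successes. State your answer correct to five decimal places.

0.00975

X ~ Binomial(n=7, p=0.36).
P(X=6) = C(7,6) · p^6 · (1−p)^1
= 7 · 0.0021768 · 0.64 = 0.0097520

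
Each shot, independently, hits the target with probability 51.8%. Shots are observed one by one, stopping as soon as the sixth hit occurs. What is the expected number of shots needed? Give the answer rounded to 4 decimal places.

Y = total shots until the sixth success; negative binomial with r=6, p=0.518.
E[Y] = r / p = 6 / 0.518 = 11.583012

11.5830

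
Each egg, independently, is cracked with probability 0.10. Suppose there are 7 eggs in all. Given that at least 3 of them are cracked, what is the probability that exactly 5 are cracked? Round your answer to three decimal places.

0.007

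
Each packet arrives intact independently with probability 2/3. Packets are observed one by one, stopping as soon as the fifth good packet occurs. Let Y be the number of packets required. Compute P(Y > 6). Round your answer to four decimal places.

0.6488

Needing more than 6 packets ⇔ fewer than 5 successes in the first 6. With X ~ Binomial(6, 0.666667), P(Y > 6) = P(X ≤ 4).
  k=0: C(6,0)·0.666667^0·0.333333^6 = 0.001372
  k=1: C(6,1)·0.666667^1·0.333333^5 = 0.016461
  k=2: C(6,2)·0.666667^2·0.333333^4 = 0.082305
  k=3: C(6,3)·0.666667^3·0.333333^3 = 0.219479
  k=4: C(6,4)·0.666667^4·0.333333^2 = 0.329218
P(X ≤ 4) = 0.648834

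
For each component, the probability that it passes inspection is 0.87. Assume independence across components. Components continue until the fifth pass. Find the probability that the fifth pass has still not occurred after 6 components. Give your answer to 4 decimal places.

0.1776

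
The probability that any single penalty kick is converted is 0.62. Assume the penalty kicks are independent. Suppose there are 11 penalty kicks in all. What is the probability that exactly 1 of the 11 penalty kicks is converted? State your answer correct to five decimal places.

0.00043

X ~ Binomial(n=11, p=0.62).
P(X=1) = C(11,1) · p^1 · (1−p)^10
= 11 · 0.62 · 6.2782e-05 = 0.0004282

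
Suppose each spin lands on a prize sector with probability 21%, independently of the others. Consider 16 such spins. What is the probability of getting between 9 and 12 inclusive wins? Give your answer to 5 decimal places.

X ~ Binomial(16, 0.21); P(9 ≤ X ≤ 12) = Σ C(16,k) p^k (1−p)^(16−k) over k:
  k=9: C(16,9)·0.21^9·0.79^7 = 0.0017450
  k=10: C(16,10)·0.21^10·0.79^6 = 0.0003247
  k=11: C(16,11)·0.21^11·0.79^5 = 0.0000471
  k=12: C(16,12)·0.21^12·0.79^4 = 0.0000052
Total = 0.0021220

0.00212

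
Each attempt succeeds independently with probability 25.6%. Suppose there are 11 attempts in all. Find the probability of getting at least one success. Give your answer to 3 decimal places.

P(at least one) = 1 − P(none) = 1 − (1 − 0.256)^11
= 1 − 0.03866 = 0.96134

0.961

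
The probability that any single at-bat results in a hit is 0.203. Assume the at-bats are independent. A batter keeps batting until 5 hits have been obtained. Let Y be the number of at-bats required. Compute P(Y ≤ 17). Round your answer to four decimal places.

Finishing within 17 at-bats ⇔ at least 5 successes in the first 17. With X ~ Binomial(17, 0.203), P(Y ≤ 17) = 1 − P(X ≤ 4).
  k=0: C(17,0)·0.203^0·0.797^17 = 0.021125
  k=1: C(17,1)·0.203^1·0.797^16 = 0.091470
  k=2: C(17,2)·0.203^2·0.797^15 = 0.186383
  k=3: C(17,3)·0.203^3·0.797^14 = 0.237363
  k=4: C(17,4)·0.203^4·0.797^13 = 0.211602
1 − 0.747942 = 0.252058

0.2521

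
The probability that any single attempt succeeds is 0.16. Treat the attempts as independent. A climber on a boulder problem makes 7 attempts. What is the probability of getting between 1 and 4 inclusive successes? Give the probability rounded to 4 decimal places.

0.7033

X ~ Binomial(7, 0.16); P(1 ≤ X ≤ 4) = Σ C(7,k) p^k (1−p)^(7−k) over k:
  k=1: C(7,1)·0.16^1·0.84^6 = 0.393454
  k=2: C(7,2)·0.16^2·0.84^5 = 0.224831
  k=3: C(7,3)·0.16^3·0.84^4 = 0.071375
  k=4: C(7,4)·0.16^4·0.84^3 = 0.013595
Total = 0.703255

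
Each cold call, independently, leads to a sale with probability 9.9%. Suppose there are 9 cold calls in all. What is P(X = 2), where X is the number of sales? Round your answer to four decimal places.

X ~ Binomial(n=9, p=0.099).
P(X=2) = C(9,2) · p^2 · (1−p)^7
= 36 · 0.009801 · 0.48203 = 0.170077

0.1701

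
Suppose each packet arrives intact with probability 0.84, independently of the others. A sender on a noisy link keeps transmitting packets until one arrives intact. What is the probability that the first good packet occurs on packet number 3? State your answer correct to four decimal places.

Geometric (trials to first success), p = 0.84.
P(Y = 3) = (1−p)^2 · p = 0.0256 · 0.84 = 0.021504

0.0215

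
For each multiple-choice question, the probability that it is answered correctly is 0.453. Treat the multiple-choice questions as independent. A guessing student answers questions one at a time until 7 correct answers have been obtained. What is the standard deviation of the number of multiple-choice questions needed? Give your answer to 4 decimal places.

Y = total multiple-choice questions until the seventh success; negative binomial with r=7, p=0.453.
SD(Y) = √[r(1−p)/p²] = √(18.659026) = 4.319609

4.3196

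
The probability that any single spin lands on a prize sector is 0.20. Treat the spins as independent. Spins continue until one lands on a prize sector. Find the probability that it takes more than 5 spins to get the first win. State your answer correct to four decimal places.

Y = number of spins to the first success; geometric, p = 0.20.
P(Y > 5) = P(first 5 all fail) = (1−p)^5 = 0.327680

0.3277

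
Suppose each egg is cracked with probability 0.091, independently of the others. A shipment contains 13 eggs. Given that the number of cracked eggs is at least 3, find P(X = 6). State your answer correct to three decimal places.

0.005

X ~ Binomial(13, 0.091). Want P(X=6 | X≥3) = P(X=6) / P(X≥3).
P(X=6) = C(13,6)·0.091^6·0.909^7 = 0.00050
P(X≥3) = 1 − 0.28929 − 0.37649 − 0.22614 = 0.10808
Ratio = 0.00050 / 0.10808 = 0.00462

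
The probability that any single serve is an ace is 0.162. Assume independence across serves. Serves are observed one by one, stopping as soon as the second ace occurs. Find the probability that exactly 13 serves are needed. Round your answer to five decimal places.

0.04507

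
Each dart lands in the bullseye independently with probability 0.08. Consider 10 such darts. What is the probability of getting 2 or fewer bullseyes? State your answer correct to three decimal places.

0.960

X ~ Binomial(10, 0.08); P(X ≤ 2) = Σ C(10,k) p^k (1−p)^(10−k) over k:
  k=0: C(10,0)·0.08^0·0.92^10 = 0.43439
  k=1: C(10,1)·0.08^1·0.92^9 = 0.37773
  k=2: C(10,2)·0.08^2·0.92^8 = 0.14781
Total = 0.95992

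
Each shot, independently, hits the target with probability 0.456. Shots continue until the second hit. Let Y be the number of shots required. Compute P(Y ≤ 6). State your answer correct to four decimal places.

Finishing within 6 shots ⇔ at least 2 successes in the first 6. With X ~ Binomial(6, 0.456), P(Y ≤ 6) = 1 − P(X ≤ 1).
  k=0: C(6,0)·0.456^0·0.544^6 = 0.025918
  k=1: C(6,1)·0.456^1·0.544^5 = 0.130350
1 − 0.156267 = 0.843733

0.8437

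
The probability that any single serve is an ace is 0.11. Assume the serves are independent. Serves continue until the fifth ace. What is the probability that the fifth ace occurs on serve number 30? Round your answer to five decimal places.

Y = trial on which the fifth success occurs; negative binomial, r=5, p=0.11.
P(Y=30) = C(29,4) · p^5 · (1−p)^25
= 23751 · 1.6105e-05 · 0.054294 = 0.0207680

0.02077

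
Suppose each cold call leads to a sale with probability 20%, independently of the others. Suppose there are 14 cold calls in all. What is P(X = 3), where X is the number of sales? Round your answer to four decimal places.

0.2501

X ~ Binomial(n=14, p=0.20).
P(X=3) = C(14,3) · p^3 · (1−p)^11
= 364 · 0.008 · 0.085899 = 0.250139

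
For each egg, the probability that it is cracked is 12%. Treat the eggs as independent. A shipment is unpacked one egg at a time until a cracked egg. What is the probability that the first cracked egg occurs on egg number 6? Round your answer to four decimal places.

0.0633

Geometric (trials to first success), p = 0.12.
P(Y = 6) = (1−p)^5 · p = 0.52773 · 0.12 = 0.063328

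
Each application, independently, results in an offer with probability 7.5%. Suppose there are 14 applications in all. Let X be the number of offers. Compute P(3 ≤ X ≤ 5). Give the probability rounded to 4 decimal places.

0.0820

X ~ Binomial(14, 0.075); P(3 ≤ X ≤ 5) = Σ C(14,k) p^k (1−p)^(14−k) over k:
  k=3: C(14,3)·0.075^3·0.925^11 = 0.065139
  k=4: C(14,4)·0.075^4·0.925^10 = 0.014524
  k=5: C(14,5)·0.075^5·0.925^9 = 0.002355
Total = 0.082019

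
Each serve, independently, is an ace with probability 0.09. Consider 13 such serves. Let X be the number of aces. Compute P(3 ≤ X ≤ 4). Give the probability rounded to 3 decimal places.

X ~ Binomial(13, 0.09); P(3 ≤ X ≤ 4) = Σ C(13,k) p^k (1−p)^(13−k) over k:
  k=3: C(13,3)·0.09^3·0.91^10 = 0.08119
  k=4: C(13,4)·0.09^4·0.91^9 = 0.02007
Total = 0.10127

0.101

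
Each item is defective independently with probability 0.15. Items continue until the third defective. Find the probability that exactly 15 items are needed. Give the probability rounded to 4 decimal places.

0.0437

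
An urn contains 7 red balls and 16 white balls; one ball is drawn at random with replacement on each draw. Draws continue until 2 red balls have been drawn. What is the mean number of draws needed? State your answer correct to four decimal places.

Y = total draws until the second success; negative binomial with r=2, p=0.304348.
E[Y] = r / p = 2 / 0.304348 = 6.571429

6.5714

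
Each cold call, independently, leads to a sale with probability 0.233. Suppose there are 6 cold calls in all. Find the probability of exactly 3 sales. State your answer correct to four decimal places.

0.1142

X ~ Binomial(n=6, p=0.233).
P(X=3) = C(6,3) · p^3 · (1−p)^3
= 20 · 0.012649 · 0.45122 = 0.114152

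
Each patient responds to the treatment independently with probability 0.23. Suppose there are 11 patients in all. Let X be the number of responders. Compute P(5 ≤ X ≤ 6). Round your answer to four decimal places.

0.0805

X ~ Binomial(11, 0.23); P(5 ≤ X ≤ 6) = Σ C(11,k) p^k (1−p)^(11−k) over k:
  k=5: C(11,5)·0.23^5·0.77^6 = 0.061976
  k=6: C(11,6)·0.23^6·0.77^5 = 0.018512
Total = 0.080489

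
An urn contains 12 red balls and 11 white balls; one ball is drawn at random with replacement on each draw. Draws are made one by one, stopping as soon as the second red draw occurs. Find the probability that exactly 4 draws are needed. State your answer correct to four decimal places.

0.1868

Y = trial on which the second success occurs; negative binomial, r=2, p=0.521739.
P(Y=4) = C(3,1) · p^2 · (1−p)^2
= 3 · 0.27221 · 0.22873 = 0.186792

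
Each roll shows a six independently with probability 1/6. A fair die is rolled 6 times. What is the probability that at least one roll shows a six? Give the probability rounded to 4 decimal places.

P(at least one) = 1 − P(none) = 1 − (1 − 0.166667)^6
= 1 − 0.334898 = 0.665102

0.6651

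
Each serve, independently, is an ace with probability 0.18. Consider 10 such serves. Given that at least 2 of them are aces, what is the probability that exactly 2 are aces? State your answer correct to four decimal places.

0.5314

X ~ Binomial(10, 0.18). Want P(X=2 | X≥2) = P(X=2) / P(X≥2).
P(X=2) = C(10,2)·0.18^2·0.82^8 = 0.298036
P(X≥2) = 1 − 0.137448 − 0.301715 = 0.560837
Ratio = 0.298036 / 0.560837 = 0.531413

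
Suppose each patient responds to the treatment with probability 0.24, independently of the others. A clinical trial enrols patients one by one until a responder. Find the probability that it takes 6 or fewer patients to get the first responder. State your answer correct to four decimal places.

0.8073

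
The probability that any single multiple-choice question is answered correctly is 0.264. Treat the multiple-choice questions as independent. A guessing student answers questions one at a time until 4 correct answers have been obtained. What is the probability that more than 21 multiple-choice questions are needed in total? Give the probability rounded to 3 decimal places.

0.155

Needing more than 21 multiple-choice questions ⇔ fewer than 4 successes in the first 21. With X ~ Binomial(21, 0.264), P(Y > 21) = P(X ≤ 3).
  k=0: C(21,0)·0.264^0·0.736^21 = 0.00160
  k=1: C(21,1)·0.264^1·0.736^20 = 0.01206
  k=2: C(21,2)·0.264^2·0.736^19 = 0.04326
  k=3: C(21,3)·0.264^3·0.736^18 = 0.09828
P(X ≤ 3) = 0.15520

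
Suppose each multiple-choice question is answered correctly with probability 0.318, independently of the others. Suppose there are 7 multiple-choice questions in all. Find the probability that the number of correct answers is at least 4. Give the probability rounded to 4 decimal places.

0.1506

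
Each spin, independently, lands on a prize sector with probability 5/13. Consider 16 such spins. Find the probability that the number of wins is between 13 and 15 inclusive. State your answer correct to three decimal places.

0.001

X ~ Binomial(16, 0.384615); P(13 ≤ X ≤ 15) = Σ C(16,k) p^k (1−p)^(16−k) over k:
  k=13: C(16,13)·0.384615^13·0.615385^3 = 0.00053
  k=14: C(16,14)·0.384615^14·0.615385^2 = 0.00007
  k=15: C(16,15)·0.384615^15·0.615385^1 = 0.00001
Total = 0.00060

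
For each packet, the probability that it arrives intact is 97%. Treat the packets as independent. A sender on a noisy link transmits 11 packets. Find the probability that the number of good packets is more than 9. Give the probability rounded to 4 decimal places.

X ~ Binomial(11, 0.97); P(X ≥ 10) = Σ C(11,k) p^k (1−p)^(11−k) over k:
  k=10: C(11,10)·0.97^10·0.03^1 = 0.243350
  k=11: C(11,11)·0.97^11·0.03^0 = 0.715301
Total = 0.958651

0.9587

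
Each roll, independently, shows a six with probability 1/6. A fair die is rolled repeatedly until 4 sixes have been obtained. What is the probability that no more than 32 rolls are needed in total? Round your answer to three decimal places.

0.804

Finishing within 32 rolls ⇔ at least 4 successes in the first 32. With X ~ Binomial(32, 0.166667), P(Y ≤ 32) = 1 − P(X ≤ 3).
  k=0: C(32,0)·0.166667^0·0.833333^32 = 0.00293
  k=1: C(32,1)·0.166667^1·0.833333^31 = 0.01872
  k=2: C(32,2)·0.166667^2·0.833333^30 = 0.05804
  k=3: C(32,3)·0.166667^3·0.833333^29 = 0.11608
1 − 0.19577 = 0.80423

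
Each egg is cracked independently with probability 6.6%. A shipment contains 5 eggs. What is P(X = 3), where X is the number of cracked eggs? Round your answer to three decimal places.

X ~ Binomial(n=5, p=0.066).
P(X=3) = C(5,3) · p^3 · (1−p)^2
= 10 · 0.0002875 · 0.87236 = 0.00251

0.003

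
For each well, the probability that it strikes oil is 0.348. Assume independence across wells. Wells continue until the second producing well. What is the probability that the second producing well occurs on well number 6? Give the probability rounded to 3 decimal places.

0.109

Y = trial on which the second success occurs; negative binomial, r=2, p=0.348.
P(Y=6) = C(5,1) · p^2 · (1−p)^4
= 5 · 0.1211 · 0.18071 = 0.10943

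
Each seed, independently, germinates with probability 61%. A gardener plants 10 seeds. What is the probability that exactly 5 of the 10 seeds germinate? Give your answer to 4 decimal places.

0.1920

X ~ Binomial(n=10, p=0.61).
P(X=5) = C(10,5) · p^5 · (1−p)^5
= 252 · 0.08446 · 0.0090224 = 0.192032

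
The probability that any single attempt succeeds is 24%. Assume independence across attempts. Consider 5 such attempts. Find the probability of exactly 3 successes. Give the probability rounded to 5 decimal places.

X ~ Binomial(n=5, p=0.24).
P(X=3) = C(5,3) · p^3 · (1−p)^2
= 10 · 0.013824 · 0.5776 = 0.0798474

0.07985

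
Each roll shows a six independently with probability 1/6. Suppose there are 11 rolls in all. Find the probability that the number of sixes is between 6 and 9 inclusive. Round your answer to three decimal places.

X ~ Binomial(11, 0.166667); P(6 ≤ X ≤ 9) = Σ C(11,k) p^k (1−p)^(11−k) over k:
  k=6: C(11,6)·0.166667^6·0.833333^5 = 0.00398
  k=7: C(11,7)·0.166667^7·0.833333^4 = 0.00057
  k=8: C(11,8)·0.166667^8·0.833333^3 = 0.00006
  k=9: C(11,9)·0.166667^9·0.833333^2 = 0.00000
Total = 0.00461

0.005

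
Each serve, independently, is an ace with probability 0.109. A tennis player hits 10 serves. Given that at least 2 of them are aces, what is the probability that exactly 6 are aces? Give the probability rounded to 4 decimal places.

0.0007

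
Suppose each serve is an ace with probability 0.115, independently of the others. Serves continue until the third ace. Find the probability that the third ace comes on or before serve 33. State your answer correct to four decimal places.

Finishing within 33 serves ⇔ at least 3 successes in the first 33. With X ~ Binomial(33, 0.115), P(Y ≤ 33) = 1 − P(X ≤ 2).
  k=0: C(33,0)·0.115^0·0.885^33 = 0.017747
  k=1: C(33,1)·0.115^1·0.885^32 = 0.076102
  k=2: C(33,2)·0.115^2·0.885^31 = 0.158224
1 − 0.252073 = 0.747927

0.7479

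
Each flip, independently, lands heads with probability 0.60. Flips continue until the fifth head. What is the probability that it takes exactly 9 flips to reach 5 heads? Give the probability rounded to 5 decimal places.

0.13935

Y = trial on which the fifth success occurs; negative binomial, r=5, p=0.60.
P(Y=9) = C(8,4) · p^5 · (1−p)^4
= 70 · 0.07776 · 0.0256 = 0.1393459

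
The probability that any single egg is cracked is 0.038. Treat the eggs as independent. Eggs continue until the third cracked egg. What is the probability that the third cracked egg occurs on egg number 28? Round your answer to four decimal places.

0.0073

Y = trial on which the third success occurs; negative binomial, r=3, p=0.038.
P(Y=28) = C(27,2) · p^3 · (1−p)^25
= 351 · 5.4872e-05 · 0.37964 = 0.007312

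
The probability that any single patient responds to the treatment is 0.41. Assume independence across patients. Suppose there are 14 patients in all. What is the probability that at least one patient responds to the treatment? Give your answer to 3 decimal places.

P(at least one) = 1 − P(none) = 1 − (1 − 0.41)^14
= 1 − 0.00062 = 0.99938

0.999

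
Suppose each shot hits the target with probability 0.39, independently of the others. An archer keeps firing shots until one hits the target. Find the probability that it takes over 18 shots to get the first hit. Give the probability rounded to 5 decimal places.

Y = number of shots to the first success; geometric, p = 0.39.
P(Y > 18) = P(first 18 all fail) = (1−p)^18 = 0.0001368

0.00014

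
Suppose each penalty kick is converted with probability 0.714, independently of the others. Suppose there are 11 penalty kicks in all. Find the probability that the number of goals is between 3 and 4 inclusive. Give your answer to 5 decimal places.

0.01611

X ~ Binomial(11, 0.714); P(3 ≤ X ≤ 4) = Σ C(11,k) p^k (1−p)^(11−k) over k:
  k=3: C(11,3)·0.714^3·0.286^8 = 0.0026885
  k=4: C(11,4)·0.714^4·0.286^7 = 0.0134236
Total = 0.0161121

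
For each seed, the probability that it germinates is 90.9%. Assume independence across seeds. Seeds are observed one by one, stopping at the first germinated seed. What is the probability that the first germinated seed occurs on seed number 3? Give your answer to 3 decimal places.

0.008

Geometric (trials to first success), p = 0.909.
P(Y = 3) = (1−p)^2 · p = 0.008281 · 0.909 = 0.00753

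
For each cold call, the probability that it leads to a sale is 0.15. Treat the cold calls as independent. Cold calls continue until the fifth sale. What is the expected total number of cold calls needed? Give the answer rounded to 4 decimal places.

Y = total cold calls until the fifth success; negative binomial with r=5, p=0.15.
E[Y] = r / p = 5 / 0.15 = 33.333333

33.3333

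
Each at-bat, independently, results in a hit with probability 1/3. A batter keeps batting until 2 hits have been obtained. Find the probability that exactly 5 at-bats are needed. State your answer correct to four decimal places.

0.1317

Y = trial on which the second success occurs; negative binomial, r=2, p=0.333333.
P(Y=5) = C(4,1) · p^2 · (1−p)^3
= 4 · 0.11111 · 0.2963 = 0.131687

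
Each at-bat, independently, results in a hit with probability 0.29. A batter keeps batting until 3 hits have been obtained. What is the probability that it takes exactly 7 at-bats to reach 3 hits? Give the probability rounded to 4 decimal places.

Y = trial on which the third success occurs; negative binomial, r=3, p=0.29.
P(Y=7) = C(6,2) · p^3 · (1−p)^4
= 15 · 0.024389 · 0.25412 = 0.092965

0.0930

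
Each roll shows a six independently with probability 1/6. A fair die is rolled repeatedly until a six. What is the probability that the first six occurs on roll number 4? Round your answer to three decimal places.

0.096

Geometric (trials to first success), p = 0.166667.
P(Y = 4) = (1−p)^3 · p = 0.5787 · 0.166667 = 0.09645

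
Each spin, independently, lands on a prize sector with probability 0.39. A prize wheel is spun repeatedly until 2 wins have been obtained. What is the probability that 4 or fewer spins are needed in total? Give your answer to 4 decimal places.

0.5075

Finishing within 4 spins ⇔ at least 2 successes in the first 4. With X ~ Binomial(4, 0.39), P(Y ≤ 4) = 1 − P(X ≤ 1).
  k=0: C(4,0)·0.39^0·0.61^4 = 0.138458
  k=1: C(4,1)·0.39^1·0.61^3 = 0.354090
1 − 0.492549 = 0.507451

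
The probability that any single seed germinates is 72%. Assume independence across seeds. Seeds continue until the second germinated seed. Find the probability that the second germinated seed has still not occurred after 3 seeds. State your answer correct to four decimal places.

0.1913

Needing more than 3 seeds ⇔ fewer than 2 successes in the first 3. With X ~ Binomial(3, 0.72), P(Y > 3) = P(X ≤ 1).
  k=0: C(3,0)·0.72^0·0.28^3 = 0.021952
  k=1: C(3,1)·0.72^1·0.28^2 = 0.169344
P(X ≤ 1) = 0.191296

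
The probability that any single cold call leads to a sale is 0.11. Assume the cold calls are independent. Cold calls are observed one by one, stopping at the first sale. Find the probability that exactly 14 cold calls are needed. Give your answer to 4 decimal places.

0.0242

Geometric (trials to first success), p = 0.11.
P(Y = 14) = (1−p)^13 · p = 0.21982 · 0.11 = 0.024180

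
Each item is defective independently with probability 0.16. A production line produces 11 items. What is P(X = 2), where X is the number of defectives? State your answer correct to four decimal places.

0.2932

X ~ Binomial(n=11, p=0.16).
P(X=2) = C(11,2) · p^2 · (1−p)^9
= 55 · 0.0256 · 0.20822 = 0.293168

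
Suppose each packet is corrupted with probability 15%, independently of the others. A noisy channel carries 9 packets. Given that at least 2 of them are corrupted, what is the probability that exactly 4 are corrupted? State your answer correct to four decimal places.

0.0707

X ~ Binomial(9, 0.15). Want P(X=4 | X≥2) = P(X=4) / P(X≥2).
P(X=4) = C(9,4)·0.15^4·0.85^5 = 0.028303
P(X≥2) = 1 − 0.231617 − 0.367862 = 0.400521
Ratio = 0.028303 / 0.400521 = 0.070665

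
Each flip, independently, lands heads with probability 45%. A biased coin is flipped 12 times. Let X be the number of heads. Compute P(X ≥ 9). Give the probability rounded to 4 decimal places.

0.0356

X ~ Binomial(12, 0.45); P(X ≥ 9) = Σ C(12,k) p^k (1−p)^(12−k) over k:
  k=9: C(12,9)·0.45^9·0.55^3 = 0.027696
  k=10: C(12,10)·0.45^10·0.55^2 = 0.006798
  k=11: C(12,11)·0.45^11·0.55^1 = 0.001011
  k=12: C(12,12)·0.45^12·0.55^0 = 0.000069
Total = 0.035575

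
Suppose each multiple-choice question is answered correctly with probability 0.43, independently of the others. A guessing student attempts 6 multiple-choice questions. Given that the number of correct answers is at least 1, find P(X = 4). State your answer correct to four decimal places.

X ~ Binomial(6, 0.43). Want P(X=4 | X≥1) = P(X=4) / P(X≥1).
P(X=4) = C(6,4)·0.43^4·0.57^2 = 0.166615
P(X≥1) = 1 − 0.034296 = 0.965704
Ratio = 0.166615 / 0.965704 = 0.172533

0.1725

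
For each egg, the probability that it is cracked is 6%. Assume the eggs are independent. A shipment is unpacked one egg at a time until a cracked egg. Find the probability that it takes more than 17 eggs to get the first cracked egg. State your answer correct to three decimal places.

Y = number of eggs to the first success; geometric, p = 0.06.
P(Y > 17) = P(first 17 all fail) = (1−p)^17 = 0.34928

0.349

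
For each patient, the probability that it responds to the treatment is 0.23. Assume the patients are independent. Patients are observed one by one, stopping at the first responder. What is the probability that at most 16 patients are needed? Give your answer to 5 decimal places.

Y = number of patients to the first success; geometric, p = 0.23.
P(Y ≤ 16) = 1 − (1−p)^16 = 1 − 0.0152704 = 0.9847296

0.98473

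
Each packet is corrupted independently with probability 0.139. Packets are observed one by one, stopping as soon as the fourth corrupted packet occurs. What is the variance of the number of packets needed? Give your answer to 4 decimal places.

178.2516

Y = total packets until the fourth success; negative binomial with r=4, p=0.139.
Var(Y) = r(1−p)/p² = 4·0.861 / 0.139² = 178.251643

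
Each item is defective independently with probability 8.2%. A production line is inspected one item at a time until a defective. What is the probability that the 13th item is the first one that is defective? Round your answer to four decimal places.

0.0294

Geometric (trials to first success), p = 0.082.
P(Y = 13) = (1−p)^12 · p = 0.35819 · 0.082 = 0.029371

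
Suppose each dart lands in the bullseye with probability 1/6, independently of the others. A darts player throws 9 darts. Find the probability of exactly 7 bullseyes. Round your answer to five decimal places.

0.00009

X ~ Binomial(n=9, p=0.166667).
P(X=7) = C(9,7) · p^7 · (1−p)^2
= 36 · 3.5722e-06 · 0.69444 = 0.0000893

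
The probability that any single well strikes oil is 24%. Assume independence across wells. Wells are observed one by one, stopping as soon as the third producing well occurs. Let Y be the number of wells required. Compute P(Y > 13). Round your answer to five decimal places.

Needing more than 13 wells ⇔ fewer than 3 successes in the first 13. With X ~ Binomial(13, 0.24), P(Y > 13) = P(X ≤ 2).
  k=0: C(13,0)·0.24^0·0.76^13 = 0.0282213
  k=1: C(13,1)·0.24^1·0.76^12 = 0.1158558
  k=2: C(13,2)·0.24^2·0.76^11 = 0.2195162
P(X ≤ 2) = 0.3635933

0.36359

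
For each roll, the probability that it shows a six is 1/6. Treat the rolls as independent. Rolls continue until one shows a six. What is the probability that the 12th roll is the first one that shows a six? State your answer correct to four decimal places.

Geometric (trials to first success), p = 0.166667.
P(Y = 12) = (1−p)^11 · p = 0.13459 · 0.166667 = 0.022431

0.0224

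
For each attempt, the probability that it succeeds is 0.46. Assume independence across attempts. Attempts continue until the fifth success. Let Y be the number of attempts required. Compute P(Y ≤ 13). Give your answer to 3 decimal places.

0.794

Finishing within 13 attempts ⇔ at least 5 successes in the first 13. With X ~ Binomial(13, 0.46), P(Y ≤ 13) = 1 − P(X ≤ 4).
  k=0: C(13,0)·0.46^0·0.54^13 = 0.00033
  k=1: C(13,1)·0.46^1·0.54^12 = 0.00368
  k=2: C(13,2)·0.46^2·0.54^11 = 0.01879
  k=3: C(13,3)·0.46^3·0.54^10 = 0.05869
  k=4: C(13,4)·0.46^4·0.54^9 = 0.12499
1 − 0.20648 = 0.79352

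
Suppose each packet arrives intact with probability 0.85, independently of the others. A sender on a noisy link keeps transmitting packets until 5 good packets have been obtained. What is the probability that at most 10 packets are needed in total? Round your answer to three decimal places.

0.999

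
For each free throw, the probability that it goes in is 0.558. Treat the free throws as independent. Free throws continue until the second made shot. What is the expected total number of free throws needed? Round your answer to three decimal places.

3.584

Y = total free throws until the second success; negative binomial with r=2, p=0.558.
E[Y] = r / p = 2 / 0.558 = 3.58423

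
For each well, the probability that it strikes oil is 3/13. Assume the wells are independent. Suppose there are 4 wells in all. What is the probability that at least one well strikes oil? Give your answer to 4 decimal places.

0.6499

P(at least one) = 1 − P(none) = 1 − (1 − 0.230769)^4
= 1 − 0.350128 = 0.649872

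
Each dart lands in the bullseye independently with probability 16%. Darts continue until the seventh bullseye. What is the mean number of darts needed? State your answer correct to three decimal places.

43.750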